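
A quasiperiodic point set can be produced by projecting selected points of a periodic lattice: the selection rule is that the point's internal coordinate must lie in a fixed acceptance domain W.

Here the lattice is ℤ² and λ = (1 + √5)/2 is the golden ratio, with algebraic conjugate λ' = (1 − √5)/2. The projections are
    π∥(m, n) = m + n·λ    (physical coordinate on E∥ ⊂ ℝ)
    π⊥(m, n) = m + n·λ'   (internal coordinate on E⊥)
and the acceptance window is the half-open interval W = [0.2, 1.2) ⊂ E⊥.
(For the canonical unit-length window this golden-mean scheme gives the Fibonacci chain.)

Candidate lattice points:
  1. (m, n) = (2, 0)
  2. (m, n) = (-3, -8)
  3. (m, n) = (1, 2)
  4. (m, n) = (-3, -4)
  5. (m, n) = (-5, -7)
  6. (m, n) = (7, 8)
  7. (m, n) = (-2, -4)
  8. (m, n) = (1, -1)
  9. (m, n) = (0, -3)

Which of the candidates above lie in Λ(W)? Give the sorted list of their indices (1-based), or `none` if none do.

Numerically λ ≈ 1.618034 and λ' = −1/λ ≈ -0.618034.
[1] lift (2,0): star map gives 2.000000; window check 0.2 ≤ 2.000000 < 1.2 is false → out
[2] lift (-3,-8): star map gives 1.944272; window check 0.2 ≤ 1.944272 < 1.2 is false → out
[3] lift (1,2): star map gives -0.236068; window check 0.2 ≤ -0.236068 < 1.2 is false → out
[4] lift (-3,-4): star map gives -0.527864; window check 0.2 ≤ -0.527864 < 1.2 is false → out
[5] lift (-5,-7): star map gives -0.673762; window check 0.2 ≤ -0.673762 < 1.2 is false → out
[6] lift (7,8): star map gives 2.055728; window check 0.2 ≤ 2.055728 < 1.2 is false → out
[7] lift (-2,-4): star map gives 0.472136; window check 0.2 ≤ 0.472136 < 1.2 is true → IN Λ
[8] lift (1,-1): star map gives 1.618034; window check 0.2 ≤ 1.618034 < 1.2 is false → out
[9] lift (0,-3): star map gives 1.854102; window check 0.2 ≤ 1.854102 < 1.2 is false → out

7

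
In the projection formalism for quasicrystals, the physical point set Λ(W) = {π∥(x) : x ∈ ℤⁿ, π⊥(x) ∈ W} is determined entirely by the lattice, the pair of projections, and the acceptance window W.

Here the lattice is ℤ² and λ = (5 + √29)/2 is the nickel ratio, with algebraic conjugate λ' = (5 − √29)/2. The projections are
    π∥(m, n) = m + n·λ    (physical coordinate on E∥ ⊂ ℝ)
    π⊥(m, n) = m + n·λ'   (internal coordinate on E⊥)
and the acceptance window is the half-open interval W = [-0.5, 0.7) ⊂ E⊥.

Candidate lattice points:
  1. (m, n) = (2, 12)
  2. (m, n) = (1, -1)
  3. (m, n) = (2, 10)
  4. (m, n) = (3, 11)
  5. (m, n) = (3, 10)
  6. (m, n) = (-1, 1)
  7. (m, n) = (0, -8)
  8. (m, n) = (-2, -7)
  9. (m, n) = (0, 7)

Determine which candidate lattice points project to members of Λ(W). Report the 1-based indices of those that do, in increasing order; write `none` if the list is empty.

1, 3

λ' = (5−√29)/2 ≈ -0.1926.
candidate 1: (m,n)=(2,12) → π∥ = 2+12·λ ≈ 64.3110, π⊥ = 2+12·λ' ≈ -0.3110 ∈ [-0.5, 0.7) ⇒ IN Λ
candidate 2: (m,n)=(1,-1) → π∥ = 1-1·λ ≈ -4.1926, π⊥ = 1-1·λ' ≈ 1.1926 ∉ [-0.5, 0.7) ⇒ out
candidate 3: (m,n)=(2,10) → π∥ = 2+10·λ ≈ 53.9258, π⊥ = 2+10·λ' ≈ 0.0742 ∈ [-0.5, 0.7) ⇒ IN Λ
candidate 4: (m,n)=(3,11) → π∥ = 3+11·λ ≈ 60.1184, π⊥ = 3+11·λ' ≈ 0.8816 ∉ [-0.5, 0.7) ⇒ out
candidate 5: (m,n)=(3,10) → π∥ = 3+10·λ ≈ 54.9258, π⊥ = 3+10·λ' ≈ 1.0742 ∉ [-0.5, 0.7) ⇒ out
candidate 6: (m,n)=(-1,1) → π∥ = -1+1·λ ≈ 4.1926, π⊥ = -1+1·λ' ≈ -1.1926 ∉ [-0.5, 0.7) ⇒ out
candidate 7: (m,n)=(0,-8) → π∥ = 0-8·λ ≈ -41.5407, π⊥ = 0-8·λ' ≈ 1.5407 ∉ [-0.5, 0.7) ⇒ out
candidate 8: (m,n)=(-2,-7) → π∥ = -2-7·λ ≈ -38.3481, π⊥ = -2-7·λ' ≈ -0.6519 ∉ [-0.5, 0.7) ⇒ out
candidate 9: (m,n)=(0,7) → π∥ = 0+7·λ ≈ 36.3481, π⊥ = 0+7·λ' ≈ -1.3481 ∉ [-0.5, 0.7) ⇒ out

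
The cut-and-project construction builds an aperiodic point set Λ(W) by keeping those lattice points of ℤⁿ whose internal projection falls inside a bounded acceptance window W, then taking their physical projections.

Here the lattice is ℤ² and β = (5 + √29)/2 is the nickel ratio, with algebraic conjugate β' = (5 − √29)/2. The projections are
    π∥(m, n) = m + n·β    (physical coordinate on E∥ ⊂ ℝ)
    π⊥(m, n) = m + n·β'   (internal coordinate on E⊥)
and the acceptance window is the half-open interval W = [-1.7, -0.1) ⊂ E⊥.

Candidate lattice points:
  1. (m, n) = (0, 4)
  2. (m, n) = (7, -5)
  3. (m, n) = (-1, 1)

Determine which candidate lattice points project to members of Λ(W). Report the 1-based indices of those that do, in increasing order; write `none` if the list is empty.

Compute β' = (5−√29)/2 = -0.1926, so π⊥(m,n) = m -0.1926·n.
#1 (0,4): internal coord 0 + (4)·β' = -0.7703; -0.7703 ∈ [-1.7, -0.1) → IN Λ
#2 (7,-5): internal coord 7 + (-5)·β' = +7.9629; +7.9629 ∉ [-1.7, -0.1) → out
#3 (-1,1): internal coord -1 + (1)·β' = -1.1926; -1.1926 ∈ [-1.7, -0.1) → IN Λ

1, 3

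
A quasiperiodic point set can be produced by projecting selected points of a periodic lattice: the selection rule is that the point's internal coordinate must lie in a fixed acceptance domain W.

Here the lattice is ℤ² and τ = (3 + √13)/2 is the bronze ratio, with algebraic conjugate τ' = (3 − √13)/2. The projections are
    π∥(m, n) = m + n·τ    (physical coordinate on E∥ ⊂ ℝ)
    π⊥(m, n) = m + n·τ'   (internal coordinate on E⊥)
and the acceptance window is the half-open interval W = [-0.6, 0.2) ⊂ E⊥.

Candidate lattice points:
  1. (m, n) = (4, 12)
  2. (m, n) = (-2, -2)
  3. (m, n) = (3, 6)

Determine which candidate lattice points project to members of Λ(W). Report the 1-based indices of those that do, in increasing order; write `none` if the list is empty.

Compute τ' = (3−√13)/2 = -0.3028, so π⊥(m,n) = m -0.3028·n.
[1] lift (4,12): star map gives 0.3667; window check -0.6 ≤ 0.3667 < 0.2 is false → out
[2] lift (-2,-2): star map gives -1.3944; window check -0.6 ≤ -1.3944 < 0.2 is false → out
[3] lift (3,6): star map gives 1.1833; window check -0.6 ≤ 1.1833 < 0.2 is false → out

none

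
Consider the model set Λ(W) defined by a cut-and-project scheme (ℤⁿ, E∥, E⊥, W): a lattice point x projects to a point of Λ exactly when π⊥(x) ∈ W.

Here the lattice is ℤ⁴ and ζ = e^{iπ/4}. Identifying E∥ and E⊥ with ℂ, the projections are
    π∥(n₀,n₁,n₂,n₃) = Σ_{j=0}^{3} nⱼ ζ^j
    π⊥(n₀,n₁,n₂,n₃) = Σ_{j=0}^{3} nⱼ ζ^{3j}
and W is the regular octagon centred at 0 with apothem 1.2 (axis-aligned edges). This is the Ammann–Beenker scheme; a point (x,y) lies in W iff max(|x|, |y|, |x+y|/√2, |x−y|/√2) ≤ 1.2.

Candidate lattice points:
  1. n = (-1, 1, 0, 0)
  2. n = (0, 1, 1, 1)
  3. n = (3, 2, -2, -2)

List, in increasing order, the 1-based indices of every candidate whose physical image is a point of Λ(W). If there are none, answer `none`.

2

Internal map: ζ^{3j} for j=0..3 gives (1,0), (−√2/2,√2/2), (0,−1), (√2/2,√2/2).
#1 (-1, 1, 0, 0): internal (-1.707107, 0.707107); octagon support 1.707107 vs apothem 1.2 → ∉ W
#2 (0, 1, 1, 1): internal (0.000000, 0.414214); octagon support 0.414214 vs apothem 1.2 → ∈ W
#3 (3, 2, -2, -2): internal (0.171573, 2.000000); octagon support 2.000000 vs apothem 1.2 → ∉ W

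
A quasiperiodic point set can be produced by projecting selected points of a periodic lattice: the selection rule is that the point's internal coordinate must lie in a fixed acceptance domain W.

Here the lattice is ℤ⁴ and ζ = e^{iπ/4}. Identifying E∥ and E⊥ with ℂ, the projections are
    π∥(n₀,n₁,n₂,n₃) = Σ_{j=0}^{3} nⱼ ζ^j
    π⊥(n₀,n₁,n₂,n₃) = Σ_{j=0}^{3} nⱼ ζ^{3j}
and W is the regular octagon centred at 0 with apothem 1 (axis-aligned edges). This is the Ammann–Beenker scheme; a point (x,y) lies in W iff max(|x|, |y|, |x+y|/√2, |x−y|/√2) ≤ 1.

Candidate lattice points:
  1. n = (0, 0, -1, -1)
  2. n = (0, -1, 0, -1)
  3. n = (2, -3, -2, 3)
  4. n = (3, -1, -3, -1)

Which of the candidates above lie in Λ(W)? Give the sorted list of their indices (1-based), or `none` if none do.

With ζ = e^{iπ/4} the internal vectors are ζ^0,ζ^3,ζ^6,ζ^9.
#1 (0, 0, -1, -1): internal (-0.7071, 0.2929); octagon support 0.7071 vs apothem 1 → ∈ W
#2 (0, -1, 0, -1): internal (0.0000, -1.4142); octagon support 1.4142 vs apothem 1 → ∉ W
#3 (2, -3, -2, 3): internal (6.2426, 2.0000); octagon support 6.2426 vs apothem 1 → ∉ W
#4 (3, -1, -3, -1): internal (3.0000, 1.5858); octagon support 3.2426 vs apothem 1 → ∉ W

1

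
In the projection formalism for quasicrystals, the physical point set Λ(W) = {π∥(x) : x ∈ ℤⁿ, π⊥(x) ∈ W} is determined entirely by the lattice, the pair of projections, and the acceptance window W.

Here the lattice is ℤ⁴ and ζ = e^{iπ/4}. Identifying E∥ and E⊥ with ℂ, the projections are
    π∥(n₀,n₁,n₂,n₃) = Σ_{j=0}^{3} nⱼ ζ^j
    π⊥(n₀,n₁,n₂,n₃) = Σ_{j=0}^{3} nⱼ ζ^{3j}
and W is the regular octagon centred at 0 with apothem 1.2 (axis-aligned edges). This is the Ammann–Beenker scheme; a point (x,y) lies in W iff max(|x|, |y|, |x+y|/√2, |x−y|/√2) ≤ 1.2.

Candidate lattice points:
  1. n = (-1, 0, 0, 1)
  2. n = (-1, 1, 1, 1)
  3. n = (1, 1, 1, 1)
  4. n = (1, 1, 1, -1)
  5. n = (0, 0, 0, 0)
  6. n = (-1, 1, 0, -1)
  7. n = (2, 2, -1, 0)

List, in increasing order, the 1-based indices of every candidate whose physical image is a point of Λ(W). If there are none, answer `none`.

π⊥(n) = n₀ + n₁ζ³ + n₂ζ⁶ + n₃ζ⁹ where ζ = e^{iπ/4}.
#1 (-1, 0, 0, 1): internal (-0.292893, 0.707107); octagon support 0.707107 vs apothem 1.2 → ∈ W
#2 (-1, 1, 1, 1): internal (-1.000000, 0.414214); octagon support 1.000000 vs apothem 1.2 → ∈ W
#3 (1, 1, 1, 1): internal (1.000000, 0.414214); octagon support 1.000000 vs apothem 1.2 → ∈ W
#4 (1, 1, 1, -1): internal (-0.414214, -1.000000); octagon support 1.000000 vs apothem 1.2 → ∈ W
#5 (0, 0, 0, 0): internal (0.000000, 0.000000); octagon support 0.000000 vs apothem 1.2 → ∈ W
#6 (-1, 1, 0, -1): internal (-2.414214, 0.000000); octagon support 2.414214 vs apothem 1.2 → ∉ W
#7 (2, 2, -1, 0): internal (0.585786, 2.414214); octagon support 2.414214 vs apothem 1.2 → ∉ W

1, 2, 3, 4, 5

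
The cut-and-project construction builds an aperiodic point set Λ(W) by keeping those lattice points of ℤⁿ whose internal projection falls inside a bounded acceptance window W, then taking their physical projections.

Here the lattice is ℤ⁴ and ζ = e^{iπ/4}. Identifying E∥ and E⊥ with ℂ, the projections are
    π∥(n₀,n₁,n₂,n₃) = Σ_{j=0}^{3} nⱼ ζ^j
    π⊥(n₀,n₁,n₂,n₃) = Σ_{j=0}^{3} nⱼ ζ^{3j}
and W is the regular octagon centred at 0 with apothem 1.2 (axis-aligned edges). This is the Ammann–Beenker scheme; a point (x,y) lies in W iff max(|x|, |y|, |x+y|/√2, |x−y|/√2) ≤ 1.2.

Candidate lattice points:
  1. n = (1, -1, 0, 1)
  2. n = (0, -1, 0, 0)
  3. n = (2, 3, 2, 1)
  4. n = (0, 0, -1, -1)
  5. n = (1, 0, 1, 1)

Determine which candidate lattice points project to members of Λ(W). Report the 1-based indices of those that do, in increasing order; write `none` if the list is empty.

2, 3, 4

π⊥(n) = n₀ + n₁ζ³ + n₂ζ⁶ + n₃ζ⁹ where ζ = e^{iπ/4}.
#1 (1, -1, 0, 1): internal (2.4142, 0.0000); octagon support 2.4142 vs apothem 1.2 → ∉ W
#2 (0, -1, 0, 0): internal (0.7071, -0.7071); octagon support 1.0000 vs apothem 1.2 → ∈ W
#3 (2, 3, 2, 1): internal (0.5858, 0.8284); octagon support 1.0000 vs apothem 1.2 → ∈ W
#4 (0, 0, -1, -1): internal (-0.7071, 0.2929); octagon support 0.7071 vs apothem 1.2 → ∈ W
#5 (1, 0, 1, 1): internal (1.7071, -0.2929); octagon support 1.7071 vs apothem 1.2 → ∉ W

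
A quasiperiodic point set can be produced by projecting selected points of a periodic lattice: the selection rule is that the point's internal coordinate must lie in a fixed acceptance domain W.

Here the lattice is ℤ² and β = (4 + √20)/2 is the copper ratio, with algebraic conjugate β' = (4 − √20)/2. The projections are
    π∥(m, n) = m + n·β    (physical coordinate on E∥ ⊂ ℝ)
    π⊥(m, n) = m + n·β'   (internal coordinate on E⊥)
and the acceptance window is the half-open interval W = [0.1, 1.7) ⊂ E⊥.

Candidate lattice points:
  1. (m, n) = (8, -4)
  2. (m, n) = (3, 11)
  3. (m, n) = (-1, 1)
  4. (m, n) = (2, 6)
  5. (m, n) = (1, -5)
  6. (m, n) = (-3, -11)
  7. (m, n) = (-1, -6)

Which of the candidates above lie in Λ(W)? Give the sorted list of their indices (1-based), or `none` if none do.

2, 4, 7

Compute β' = (4−√20)/2 = -0.2361, so π⊥(m,n) = m -0.2361·n.
candidate 1: (m,n)=(8,-4) → π∥ = 8-4·β ≈ -8.9443, π⊥ = 8-4·β' ≈ 8.9443 ∉ [0.1, 1.7) ⇒ out
candidate 2: (m,n)=(3,11) → π∥ = 3+11·β ≈ 49.5967, π⊥ = 3+11·β' ≈ 0.4033 ∈ [0.1, 1.7) ⇒ IN Λ
candidate 3: (m,n)=(-1,1) → π∥ = -1+1·β ≈ 3.2361, π⊥ = -1+1·β' ≈ -1.2361 ∉ [0.1, 1.7) ⇒ out
candidate 4: (m,n)=(2,6) → π∥ = 2+6·β ≈ 27.4164, π⊥ = 2+6·β' ≈ 0.5836 ∈ [0.1, 1.7) ⇒ IN Λ
candidate 5: (m,n)=(1,-5) → π∥ = 1-5·β ≈ -20.1803, π⊥ = 1-5·β' ≈ 2.1803 ∉ [0.1, 1.7) ⇒ out
candidate 6: (m,n)=(-3,-11) → π∥ = -3-11·β ≈ -49.5967, π⊥ = -3-11·β' ≈ -0.4033 ∉ [0.1, 1.7) ⇒ out
candidate 7: (m,n)=(-1,-6) → π∥ = -1-6·β ≈ -26.4164, π⊥ = -1-6·β' ≈ 0.4164 ∈ [0.1, 1.7) ⇒ IN Λ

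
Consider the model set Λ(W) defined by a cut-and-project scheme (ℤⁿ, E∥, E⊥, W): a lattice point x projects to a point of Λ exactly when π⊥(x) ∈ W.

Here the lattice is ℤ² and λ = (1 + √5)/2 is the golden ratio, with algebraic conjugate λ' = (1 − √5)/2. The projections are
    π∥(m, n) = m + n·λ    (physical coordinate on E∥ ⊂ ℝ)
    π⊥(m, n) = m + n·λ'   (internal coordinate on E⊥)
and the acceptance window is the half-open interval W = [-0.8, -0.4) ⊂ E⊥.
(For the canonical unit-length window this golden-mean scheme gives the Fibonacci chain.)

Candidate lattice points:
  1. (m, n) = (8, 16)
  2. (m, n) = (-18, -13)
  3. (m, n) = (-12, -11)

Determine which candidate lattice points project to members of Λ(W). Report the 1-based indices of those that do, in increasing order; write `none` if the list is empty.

none

λ' = (1−√5)/2 ≈ -0.6180.
#1 (8,16): internal coord 8 + (16)·λ' = -1.8885; -1.8885 ∉ [-0.8, -0.4) → out
#2 (-18,-13): internal coord -18 + (-13)·λ' = -9.9656; -9.9656 ∉ [-0.8, -0.4) → out
#3 (-12,-11): internal coord -12 + (-11)·λ' = -5.2016; -5.2016 ∉ [-0.8, -0.4) → out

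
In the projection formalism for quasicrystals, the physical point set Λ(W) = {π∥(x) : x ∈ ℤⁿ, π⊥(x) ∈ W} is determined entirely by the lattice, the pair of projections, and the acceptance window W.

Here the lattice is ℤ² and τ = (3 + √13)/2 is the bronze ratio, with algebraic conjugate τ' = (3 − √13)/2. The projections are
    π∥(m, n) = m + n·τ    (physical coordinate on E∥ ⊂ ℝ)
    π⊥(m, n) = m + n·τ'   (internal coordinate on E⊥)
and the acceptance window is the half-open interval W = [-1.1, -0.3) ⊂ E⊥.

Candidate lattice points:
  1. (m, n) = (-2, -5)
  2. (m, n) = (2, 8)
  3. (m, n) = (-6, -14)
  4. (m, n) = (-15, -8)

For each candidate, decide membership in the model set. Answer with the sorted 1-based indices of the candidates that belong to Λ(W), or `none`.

1, 2

Numerically τ ≈ 3.302776 and τ' = −1/τ ≈ -0.302776.
candidate 1: (m,n)=(-2,-5) → π∥ = -2-5·τ ≈ -18.513878, π⊥ = -2-5·τ' ≈ -0.486122 ∈ [-1.1, -0.3) ⇒ IN Λ
candidate 2: (m,n)=(2,8) → π∥ = 2+8·τ ≈ 28.422205, π⊥ = 2+8·τ' ≈ -0.422205 ∈ [-1.1, -0.3) ⇒ IN Λ
candidate 3: (m,n)=(-6,-14) → π∥ = -6-14·τ ≈ -52.238859, π⊥ = -6-14·τ' ≈ -1.761141 ∉ [-1.1, -0.3) ⇒ out
candidate 4: (m,n)=(-15,-8) → π∥ = -15-8·τ ≈ -41.422205, π⊥ = -15-8·τ' ≈ -12.577795 ∉ [-1.1, -0.3) ⇒ out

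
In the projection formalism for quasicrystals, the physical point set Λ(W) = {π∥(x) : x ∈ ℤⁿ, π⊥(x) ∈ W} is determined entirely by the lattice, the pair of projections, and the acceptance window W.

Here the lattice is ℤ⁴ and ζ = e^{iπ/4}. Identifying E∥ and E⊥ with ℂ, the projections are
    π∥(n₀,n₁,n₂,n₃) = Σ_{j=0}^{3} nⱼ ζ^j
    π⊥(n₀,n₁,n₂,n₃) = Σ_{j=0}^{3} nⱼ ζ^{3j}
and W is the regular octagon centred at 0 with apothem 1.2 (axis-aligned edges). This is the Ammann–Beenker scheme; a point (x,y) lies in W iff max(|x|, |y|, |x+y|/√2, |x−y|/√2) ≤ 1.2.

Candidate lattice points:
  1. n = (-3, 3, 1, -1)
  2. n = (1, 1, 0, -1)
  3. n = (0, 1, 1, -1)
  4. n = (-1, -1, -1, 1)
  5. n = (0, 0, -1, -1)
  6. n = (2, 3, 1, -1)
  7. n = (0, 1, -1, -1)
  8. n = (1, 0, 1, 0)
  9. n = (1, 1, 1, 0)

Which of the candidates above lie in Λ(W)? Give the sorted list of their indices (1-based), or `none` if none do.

With ζ = e^{iπ/4} the internal vectors are ζ^0,ζ^3,ζ^6,ζ^9.
candidate 1: n = (-3, 3, 1, -1) → π⊥ ≈ (-5.828427, +0.414214); max(|x|,|y|,|x±y|/√2) = 5.828427 > 1.2 ⇒ ∉ W
candidate 2: n = (1, 1, 0, -1) → π⊥ ≈ (-0.414214, +0.000000); max(|x|,|y|,|x±y|/√2) = 0.414214 ≤ 1.2 ⇒ ∈ W
candidate 3: n = (0, 1, 1, -1) → π⊥ ≈ (-1.414214, -1.000000); max(|x|,|y|,|x±y|/√2) = 1.707107 > 1.2 ⇒ ∉ W
candidate 4: n = (-1, -1, -1, 1) → π⊥ ≈ (+0.414214, +1.000000); max(|x|,|y|,|x±y|/√2) = 1.000000 ≤ 1.2 ⇒ ∈ W
candidate 5: n = (0, 0, -1, -1) → π⊥ ≈ (-0.707107, +0.292893); max(|x|,|y|,|x±y|/√2) = 0.707107 ≤ 1.2 ⇒ ∈ W
candidate 6: n = (2, 3, 1, -1) → π⊥ ≈ (-0.828427, +0.414214); max(|x|,|y|,|x±y|/√2) = 0.878680 ≤ 1.2 ⇒ ∈ W
candidate 7: n = (0, 1, -1, -1) → π⊥ ≈ (-1.414214, +1.000000); max(|x|,|y|,|x±y|/√2) = 1.707107 > 1.2 ⇒ ∉ W
candidate 8: n = (1, 0, 1, 0) → π⊥ ≈ (+1.000000, -1.000000); max(|x|,|y|,|x±y|/√2) = 1.414214 > 1.2 ⇒ ∉ W
candidate 9: n = (1, 1, 1, 0) → π⊥ ≈ (+0.292893, -0.292893); max(|x|,|y|,|x±y|/√2) = 0.414214 ≤ 1.2 ⇒ ∈ W

2, 4, 5, 6, 9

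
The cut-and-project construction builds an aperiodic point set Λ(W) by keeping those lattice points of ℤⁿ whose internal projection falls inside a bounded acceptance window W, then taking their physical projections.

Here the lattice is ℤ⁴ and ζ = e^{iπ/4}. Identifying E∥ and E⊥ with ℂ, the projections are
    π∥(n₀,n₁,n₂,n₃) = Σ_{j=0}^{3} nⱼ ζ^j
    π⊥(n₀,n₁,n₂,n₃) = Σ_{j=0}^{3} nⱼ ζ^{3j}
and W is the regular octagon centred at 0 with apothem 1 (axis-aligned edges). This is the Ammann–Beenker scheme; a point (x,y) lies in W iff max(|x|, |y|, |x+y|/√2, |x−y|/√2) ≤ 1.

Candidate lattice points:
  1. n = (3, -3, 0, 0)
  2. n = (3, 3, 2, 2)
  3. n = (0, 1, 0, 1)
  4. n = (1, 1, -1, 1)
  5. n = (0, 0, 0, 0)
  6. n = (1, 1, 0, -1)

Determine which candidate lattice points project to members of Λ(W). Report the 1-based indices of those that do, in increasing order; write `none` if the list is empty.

5, 6

Internal map: ζ^{3j} for j=0..3 gives (1,0), (−√2/2,√2/2), (0,−1), (√2/2,√2/2).
candidate 1: n = (3, -3, 0, 0) → π⊥ ≈ (+5.1213, -2.1213); max(|x|,|y|,|x±y|/√2) = 5.1213 > 1 ⇒ ∉ W
candidate 2: n = (3, 3, 2, 2) → π⊥ ≈ (+2.2929, +1.5355); max(|x|,|y|,|x±y|/√2) = 2.7071 > 1 ⇒ ∉ W
candidate 3: n = (0, 1, 0, 1) → π⊥ ≈ (+0.0000, +1.4142); max(|x|,|y|,|x±y|/√2) = 1.4142 > 1 ⇒ ∉ W
candidate 4: n = (1, 1, -1, 1) → π⊥ ≈ (+1.0000, +2.4142); max(|x|,|y|,|x±y|/√2) = 2.4142 > 1 ⇒ ∉ W
candidate 5: n = (0, 0, 0, 0) → π⊥ ≈ (+0.0000, +0.0000); max(|x|,|y|,|x±y|/√2) = 0.0000 ≤ 1 ⇒ ∈ W
candidate 6: n = (1, 1, 0, -1) → π⊥ ≈ (-0.4142, +0.0000); max(|x|,|y|,|x±y|/√2) = 0.4142 ≤ 1 ⇒ ∈ W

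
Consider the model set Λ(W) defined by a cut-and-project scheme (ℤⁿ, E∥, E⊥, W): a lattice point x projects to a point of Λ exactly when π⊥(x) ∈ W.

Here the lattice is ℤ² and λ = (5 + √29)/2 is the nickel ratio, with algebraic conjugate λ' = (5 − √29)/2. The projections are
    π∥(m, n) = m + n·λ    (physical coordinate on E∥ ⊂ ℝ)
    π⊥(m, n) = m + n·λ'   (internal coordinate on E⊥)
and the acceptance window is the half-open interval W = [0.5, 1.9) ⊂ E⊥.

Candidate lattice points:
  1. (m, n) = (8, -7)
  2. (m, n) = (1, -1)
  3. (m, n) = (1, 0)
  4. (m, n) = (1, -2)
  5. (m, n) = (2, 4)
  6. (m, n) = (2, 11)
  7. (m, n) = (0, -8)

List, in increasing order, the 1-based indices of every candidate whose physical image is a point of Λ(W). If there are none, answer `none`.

Numerically λ ≈ 5.1926 and λ' = −1/λ ≈ -0.1926.
[1] lift (8,-7): star map gives 9.3481; window check 0.5 ≤ 9.3481 < 1.9 is false → out
[2] lift (1,-1): star map gives 1.1926; window check 0.5 ≤ 1.1926 < 1.9 is true → IN Λ
[3] lift (1,0): star map gives 1.0000; window check 0.5 ≤ 1.0000 < 1.9 is true → IN Λ
[4] lift (1,-2): star map gives 1.3852; window check 0.5 ≤ 1.3852 < 1.9 is true → IN Λ
[5] lift (2,4): star map gives 1.2297; window check 0.5 ≤ 1.2297 < 1.9 is true → IN Λ
[6] lift (2,11): star map gives -0.1184; window check 0.5 ≤ -0.1184 < 1.9 is false → out
[7] lift (0,-8): star map gives 1.5407; window check 0.5 ≤ 1.5407 < 1.9 is true → IN Λ

2, 3, 4, 5, 7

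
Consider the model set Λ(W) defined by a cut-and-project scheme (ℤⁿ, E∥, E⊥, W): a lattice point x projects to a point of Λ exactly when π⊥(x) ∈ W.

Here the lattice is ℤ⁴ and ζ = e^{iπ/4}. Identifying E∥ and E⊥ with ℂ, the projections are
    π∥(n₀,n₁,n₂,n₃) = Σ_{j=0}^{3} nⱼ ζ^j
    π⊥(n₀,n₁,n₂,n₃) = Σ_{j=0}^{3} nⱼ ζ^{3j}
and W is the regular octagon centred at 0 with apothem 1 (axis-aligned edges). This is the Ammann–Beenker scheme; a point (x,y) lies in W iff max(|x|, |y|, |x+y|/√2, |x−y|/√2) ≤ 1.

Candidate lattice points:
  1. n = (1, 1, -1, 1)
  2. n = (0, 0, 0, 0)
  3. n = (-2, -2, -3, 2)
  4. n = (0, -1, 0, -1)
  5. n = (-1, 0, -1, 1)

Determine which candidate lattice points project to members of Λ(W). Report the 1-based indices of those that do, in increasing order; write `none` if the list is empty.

2

Internal map: ζ^{3j} for j=0..3 gives (1,0), (−√2/2,√2/2), (0,−1), (√2/2,√2/2).
#1 (1, 1, -1, 1): internal (1.000000, 2.414214); octagon support 2.414214 vs apothem 1 → ∉ W
#2 (0, 0, 0, 0): internal (0.000000, 0.000000); octagon support 0.000000 vs apothem 1 → ∈ W
#3 (-2, -2, -3, 2): internal (0.828427, 3.000000); octagon support 3.000000 vs apothem 1 → ∉ W
#4 (0, -1, 0, -1): internal (0.000000, -1.414214); octagon support 1.414214 vs apothem 1 → ∉ W
#5 (-1, 0, -1, 1): internal (-0.292893, 1.707107); octagon support 1.707107 vs apothem 1 → ∉ W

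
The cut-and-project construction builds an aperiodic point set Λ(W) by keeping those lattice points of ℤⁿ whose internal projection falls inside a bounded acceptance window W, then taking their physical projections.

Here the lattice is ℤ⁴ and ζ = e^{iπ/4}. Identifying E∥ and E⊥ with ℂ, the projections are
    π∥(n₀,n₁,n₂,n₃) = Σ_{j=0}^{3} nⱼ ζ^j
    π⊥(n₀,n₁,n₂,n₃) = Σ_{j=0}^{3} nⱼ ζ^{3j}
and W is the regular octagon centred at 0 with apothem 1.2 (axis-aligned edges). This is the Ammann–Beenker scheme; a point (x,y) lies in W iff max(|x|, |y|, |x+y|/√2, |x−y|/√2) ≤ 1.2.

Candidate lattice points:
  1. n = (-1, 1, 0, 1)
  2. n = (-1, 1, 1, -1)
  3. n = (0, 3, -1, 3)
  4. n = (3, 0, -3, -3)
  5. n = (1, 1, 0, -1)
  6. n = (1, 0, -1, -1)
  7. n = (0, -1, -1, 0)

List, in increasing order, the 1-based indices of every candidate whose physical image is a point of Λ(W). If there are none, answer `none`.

Internal map: ζ^{3j} for j=0..3 gives (1,0), (−√2/2,√2/2), (0,−1), (√2/2,√2/2).
candidate 1: n = (-1, 1, 0, 1) → π⊥ ≈ (-1.00000, +1.41421); max(|x|,|y|,|x±y|/√2) = 1.70711 > 1.2 ⇒ ∉ W
candidate 2: n = (-1, 1, 1, -1) → π⊥ ≈ (-2.41421, -1.00000); max(|x|,|y|,|x±y|/√2) = 2.41421 > 1.2 ⇒ ∉ W
candidate 3: n = (0, 3, -1, 3) → π⊥ ≈ (+0.00000, +5.24264); max(|x|,|y|,|x±y|/√2) = 5.24264 > 1.2 ⇒ ∉ W
candidate 4: n = (3, 0, -3, -3) → π⊥ ≈ (+0.87868, +0.87868); max(|x|,|y|,|x±y|/√2) = 1.24264 > 1.2 ⇒ ∉ W
candidate 5: n = (1, 1, 0, -1) → π⊥ ≈ (-0.41421, +0.00000); max(|x|,|y|,|x±y|/√2) = 0.41421 ≤ 1.2 ⇒ ∈ W
candidate 6: n = (1, 0, -1, -1) → π⊥ ≈ (+0.29289, +0.29289); max(|x|,|y|,|x±y|/√2) = 0.41421 ≤ 1.2 ⇒ ∈ W
candidate 7: n = (0, -1, -1, 0) → π⊥ ≈ (+0.70711, +0.29289); max(|x|,|y|,|x±y|/√2) = 0.70711 ≤ 1.2 ⇒ ∈ W

5, 6, 7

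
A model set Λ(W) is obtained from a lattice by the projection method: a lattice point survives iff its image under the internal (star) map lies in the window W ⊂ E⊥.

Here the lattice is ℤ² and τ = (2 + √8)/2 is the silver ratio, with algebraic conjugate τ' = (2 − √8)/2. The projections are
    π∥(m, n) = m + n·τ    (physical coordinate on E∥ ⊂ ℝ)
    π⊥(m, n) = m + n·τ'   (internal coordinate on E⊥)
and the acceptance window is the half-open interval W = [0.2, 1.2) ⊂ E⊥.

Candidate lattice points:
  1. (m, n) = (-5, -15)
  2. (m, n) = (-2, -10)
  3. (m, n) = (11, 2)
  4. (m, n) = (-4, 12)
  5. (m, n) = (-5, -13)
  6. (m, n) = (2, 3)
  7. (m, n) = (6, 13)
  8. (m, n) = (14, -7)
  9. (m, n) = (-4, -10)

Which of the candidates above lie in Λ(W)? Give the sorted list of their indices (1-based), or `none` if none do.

5, 6, 7

Compute τ' = (2−√8)/2 = -0.41421, so π⊥(m,n) = m -0.41421·n.
#1 (-5,-15): internal coord -5 + (-15)·τ' = +1.21320; +1.21320 ∉ [0.2, 1.2) → out
#2 (-2,-10): internal coord -2 + (-10)·τ' = +2.14214; +2.14214 ∉ [0.2, 1.2) → out
#3 (11,2): internal coord 11 + (2)·τ' = +10.17157; +10.17157 ∉ [0.2, 1.2) → out
#4 (-4,12): internal coord -4 + (12)·τ' = -8.97056; -8.97056 ∉ [0.2, 1.2) → out
#5 (-5,-13): internal coord -5 + (-13)·τ' = +0.38478; +0.38478 ∈ [0.2, 1.2) → IN Λ
#6 (2,3): internal coord 2 + (3)·τ' = +0.75736; +0.75736 ∈ [0.2, 1.2) → IN Λ
#7 (6,13): internal coord 6 + (13)·τ' = +0.61522; +0.61522 ∈ [0.2, 1.2) → IN Λ
#8 (14,-7): internal coord 14 + (-7)·τ' = +16.89949; +16.89949 ∉ [0.2, 1.2) → out
#9 (-4,-10): internal coord -4 + (-10)·τ' = +0.14214; +0.14214 ∉ [0.2, 1.2) → out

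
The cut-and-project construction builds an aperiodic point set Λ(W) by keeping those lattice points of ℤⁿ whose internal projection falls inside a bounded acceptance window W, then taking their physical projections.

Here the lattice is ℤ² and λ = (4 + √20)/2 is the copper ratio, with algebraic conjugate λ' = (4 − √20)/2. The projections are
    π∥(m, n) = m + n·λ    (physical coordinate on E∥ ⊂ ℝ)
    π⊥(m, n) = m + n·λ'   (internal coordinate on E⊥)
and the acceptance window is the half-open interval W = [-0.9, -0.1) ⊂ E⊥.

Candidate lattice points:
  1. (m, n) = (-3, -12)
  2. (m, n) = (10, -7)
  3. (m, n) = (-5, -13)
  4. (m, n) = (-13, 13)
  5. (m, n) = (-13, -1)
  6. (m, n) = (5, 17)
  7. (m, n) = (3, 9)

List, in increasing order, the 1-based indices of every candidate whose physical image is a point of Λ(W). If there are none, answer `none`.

1

Numerically λ ≈ 4.2361 and λ' = −1/λ ≈ -0.2361.
[1] lift (-3,-12): star map gives -0.1672; window check -0.9 ≤ -0.1672 < -0.1 is true → IN Λ
[2] lift (10,-7): star map gives 11.6525; window check -0.9 ≤ 11.6525 < -0.1 is false → out
[3] lift (-5,-13): star map gives -1.9311; window check -0.9 ≤ -1.9311 < -0.1 is false → out
[4] lift (-13,13): star map gives -16.0689; window check -0.9 ≤ -16.0689 < -0.1 is false → out
[5] lift (-13,-1): star map gives -12.7639; window check -0.9 ≤ -12.7639 < -0.1 is false → out
[6] lift (5,17): star map gives 0.9868; window check -0.9 ≤ 0.9868 < -0.1 is false → out
[7] lift (3,9): star map gives 0.8754; window check -0.9 ≤ 0.8754 < -0.1 is false → out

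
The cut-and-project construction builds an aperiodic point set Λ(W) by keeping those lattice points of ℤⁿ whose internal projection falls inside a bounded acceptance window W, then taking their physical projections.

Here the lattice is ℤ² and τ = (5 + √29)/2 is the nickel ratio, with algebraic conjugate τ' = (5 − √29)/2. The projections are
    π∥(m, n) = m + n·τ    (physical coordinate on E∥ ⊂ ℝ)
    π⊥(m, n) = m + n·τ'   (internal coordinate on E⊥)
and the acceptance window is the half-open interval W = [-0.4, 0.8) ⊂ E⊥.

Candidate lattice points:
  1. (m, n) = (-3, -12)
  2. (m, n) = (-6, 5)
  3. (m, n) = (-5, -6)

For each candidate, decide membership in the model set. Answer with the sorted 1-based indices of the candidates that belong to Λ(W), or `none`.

τ' = (5−√29)/2 ≈ -0.192582.
#1 (-3,-12): internal coord -3 + (-12)·τ' = -0.689011; -0.689011 ∉ [-0.4, 0.8) → out
#2 (-6,5): internal coord -6 + (5)·τ' = -6.962912; -6.962912 ∉ [-0.4, 0.8) → out
#3 (-5,-6): internal coord -5 + (-6)·τ' = -3.844506; -3.844506 ∉ [-0.4, 0.8) → out

none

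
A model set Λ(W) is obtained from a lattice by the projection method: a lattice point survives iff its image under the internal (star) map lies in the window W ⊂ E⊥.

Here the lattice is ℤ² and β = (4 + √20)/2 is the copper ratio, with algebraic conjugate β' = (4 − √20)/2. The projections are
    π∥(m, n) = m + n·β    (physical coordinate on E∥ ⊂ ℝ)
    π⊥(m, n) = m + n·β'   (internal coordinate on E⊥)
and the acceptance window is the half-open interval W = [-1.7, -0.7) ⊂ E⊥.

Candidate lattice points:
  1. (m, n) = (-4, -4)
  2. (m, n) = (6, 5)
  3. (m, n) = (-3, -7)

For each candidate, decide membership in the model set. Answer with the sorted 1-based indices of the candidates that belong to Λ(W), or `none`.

3

Numerically β ≈ 4.2361 and β' = −1/β ≈ -0.2361.
candidate 1: (m,n)=(-4,-4) → π∥ = -4-4·β ≈ -20.9443, π⊥ = -4-4·β' ≈ -3.0557 ∉ [-1.7, -0.7) ⇒ out
candidate 2: (m,n)=(6,5) → π∥ = 6+5·β ≈ 27.1803, π⊥ = 6+5·β' ≈ 4.8197 ∉ [-1.7, -0.7) ⇒ out
candidate 3: (m,n)=(-3,-7) → π∥ = -3-7·β ≈ -32.6525, π⊥ = -3-7·β' ≈ -1.3475 ∈ [-1.7, -0.7) ⇒ IN Λ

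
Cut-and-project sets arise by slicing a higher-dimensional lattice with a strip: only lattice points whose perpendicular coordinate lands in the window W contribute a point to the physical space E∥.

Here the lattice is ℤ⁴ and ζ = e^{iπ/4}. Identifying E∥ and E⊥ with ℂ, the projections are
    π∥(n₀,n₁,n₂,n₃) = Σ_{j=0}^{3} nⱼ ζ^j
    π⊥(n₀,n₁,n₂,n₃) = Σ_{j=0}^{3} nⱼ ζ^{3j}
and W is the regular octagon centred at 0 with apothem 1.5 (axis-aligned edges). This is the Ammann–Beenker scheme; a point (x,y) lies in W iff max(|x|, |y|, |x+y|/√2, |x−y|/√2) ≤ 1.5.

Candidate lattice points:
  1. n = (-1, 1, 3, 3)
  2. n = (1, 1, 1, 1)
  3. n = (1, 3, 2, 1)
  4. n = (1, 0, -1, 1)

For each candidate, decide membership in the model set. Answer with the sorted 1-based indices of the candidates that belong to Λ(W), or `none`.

1, 2, 3

Internal map: ζ^{3j} for j=0..3 gives (1,0), (−√2/2,√2/2), (0,−1), (√2/2,√2/2).
candidate 1: n = (-1, 1, 3, 3) → π⊥ ≈ (+0.4142, -0.1716); max(|x|,|y|,|x±y|/√2) = 0.4142 ≤ 1.5 ⇒ ∈ W
candidate 2: n = (1, 1, 1, 1) → π⊥ ≈ (+1.0000, +0.4142); max(|x|,|y|,|x±y|/√2) = 1.0000 ≤ 1.5 ⇒ ∈ W
candidate 3: n = (1, 3, 2, 1) → π⊥ ≈ (-0.4142, +0.8284); max(|x|,|y|,|x±y|/√2) = 0.8787 ≤ 1.5 ⇒ ∈ W
candidate 4: n = (1, 0, -1, 1) → π⊥ ≈ (+1.7071, +1.7071); max(|x|,|y|,|x±y|/√2) = 2.4142 > 1.5 ⇒ ∉ W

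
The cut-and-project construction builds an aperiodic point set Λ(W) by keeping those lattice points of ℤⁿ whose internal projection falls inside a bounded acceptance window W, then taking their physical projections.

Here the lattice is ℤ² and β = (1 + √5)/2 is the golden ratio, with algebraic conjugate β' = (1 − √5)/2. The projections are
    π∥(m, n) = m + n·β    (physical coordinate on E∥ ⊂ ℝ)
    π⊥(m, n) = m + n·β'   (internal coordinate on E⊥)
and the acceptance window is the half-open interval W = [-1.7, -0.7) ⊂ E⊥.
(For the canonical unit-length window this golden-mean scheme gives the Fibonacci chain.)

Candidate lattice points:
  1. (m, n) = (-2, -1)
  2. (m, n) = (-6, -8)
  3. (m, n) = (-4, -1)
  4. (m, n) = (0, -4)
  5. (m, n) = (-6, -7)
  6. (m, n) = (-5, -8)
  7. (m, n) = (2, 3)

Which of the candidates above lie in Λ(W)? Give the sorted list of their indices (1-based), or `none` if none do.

1, 2, 5

Compute β' = (1−√5)/2 = -0.6180, so π⊥(m,n) = m -0.6180·n.
#1 (-2,-1): internal coord -2 + (-1)·β' = -1.3820; -1.3820 ∈ [-1.7, -0.7) → IN Λ
#2 (-6,-8): internal coord -6 + (-8)·β' = -1.0557; -1.0557 ∈ [-1.7, -0.7) → IN Λ
#3 (-4,-1): internal coord -4 + (-1)·β' = -3.3820; -3.3820 ∉ [-1.7, -0.7) → out
#4 (0,-4): internal coord 0 + (-4)·β' = +2.4721; +2.4721 ∉ [-1.7, -0.7) → out
#5 (-6,-7): internal coord -6 + (-7)·β' = -1.6738; -1.6738 ∈ [-1.7, -0.7) → IN Λ
#6 (-5,-8): internal coord -5 + (-8)·β' = -0.0557; -0.0557 ∉ [-1.7, -0.7) → out
#7 (2,3): internal coord 2 + (3)·β' = +0.1459; +0.1459 ∉ [-1.7, -0.7) → out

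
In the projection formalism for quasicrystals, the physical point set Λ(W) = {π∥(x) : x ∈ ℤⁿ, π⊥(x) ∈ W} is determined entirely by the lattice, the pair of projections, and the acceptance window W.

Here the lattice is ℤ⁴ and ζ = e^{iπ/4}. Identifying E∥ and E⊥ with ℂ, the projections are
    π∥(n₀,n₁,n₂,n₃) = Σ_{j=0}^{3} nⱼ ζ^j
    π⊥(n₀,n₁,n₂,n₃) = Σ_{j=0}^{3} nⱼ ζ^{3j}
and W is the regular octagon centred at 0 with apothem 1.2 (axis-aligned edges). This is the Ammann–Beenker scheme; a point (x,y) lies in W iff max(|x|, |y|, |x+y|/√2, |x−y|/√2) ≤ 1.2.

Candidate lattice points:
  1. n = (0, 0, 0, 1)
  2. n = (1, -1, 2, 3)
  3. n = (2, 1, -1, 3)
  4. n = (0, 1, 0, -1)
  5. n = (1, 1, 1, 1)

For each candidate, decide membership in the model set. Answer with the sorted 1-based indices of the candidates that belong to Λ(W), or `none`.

1, 5

With ζ = e^{iπ/4} the internal vectors are ζ^0,ζ^3,ζ^6,ζ^9.
#1 (0, 0, 0, 1): internal (0.70711, 0.70711); octagon support 1.00000 vs apothem 1.2 → ∈ W
#2 (1, -1, 2, 3): internal (3.82843, -0.58579); octagon support 3.82843 vs apothem 1.2 → ∉ W
#3 (2, 1, -1, 3): internal (3.41421, 3.82843); octagon support 5.12132 vs apothem 1.2 → ∉ W
#4 (0, 1, 0, -1): internal (-1.41421, 0.00000); octagon support 1.41421 vs apothem 1.2 → ∉ W
#5 (1, 1, 1, 1): internal (1.00000, 0.41421); octagon support 1.00000 vs apothem 1.2 → ∈ W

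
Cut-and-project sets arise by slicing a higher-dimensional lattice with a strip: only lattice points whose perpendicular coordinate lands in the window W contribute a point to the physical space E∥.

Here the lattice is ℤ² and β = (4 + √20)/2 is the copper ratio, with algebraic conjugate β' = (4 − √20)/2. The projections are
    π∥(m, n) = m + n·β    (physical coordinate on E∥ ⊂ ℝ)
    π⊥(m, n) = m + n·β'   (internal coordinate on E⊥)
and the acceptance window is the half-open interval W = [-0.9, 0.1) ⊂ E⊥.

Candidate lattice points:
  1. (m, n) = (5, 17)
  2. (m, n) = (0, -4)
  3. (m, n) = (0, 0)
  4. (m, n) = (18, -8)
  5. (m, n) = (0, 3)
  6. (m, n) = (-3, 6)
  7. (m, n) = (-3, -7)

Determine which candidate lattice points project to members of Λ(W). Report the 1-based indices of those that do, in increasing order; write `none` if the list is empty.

3, 5

Numerically β ≈ 4.2361 and β' = −1/β ≈ -0.2361.
[1] lift (5,17): star map gives 0.9868; window check -0.9 ≤ 0.9868 < 0.1 is false → out
[2] lift (0,-4): star map gives 0.9443; window check -0.9 ≤ 0.9443 < 0.1 is false → out
[3] lift (0,0): star map gives 0.0000; window check -0.9 ≤ 0.0000 < 0.1 is true → IN Λ
[4] lift (18,-8): star map gives 19.8885; window check -0.9 ≤ 19.8885 < 0.1 is false → out
[5] lift (0,3): star map gives -0.7082; window check -0.9 ≤ -0.7082 < 0.1 is true → IN Λ
[6] lift (-3,6): star map gives -4.4164; window check -0.9 ≤ -4.4164 < 0.1 is false → out
[7] lift (-3,-7): star map gives -1.3475; window check -0.9 ≤ -1.3475 < 0.1 is false → out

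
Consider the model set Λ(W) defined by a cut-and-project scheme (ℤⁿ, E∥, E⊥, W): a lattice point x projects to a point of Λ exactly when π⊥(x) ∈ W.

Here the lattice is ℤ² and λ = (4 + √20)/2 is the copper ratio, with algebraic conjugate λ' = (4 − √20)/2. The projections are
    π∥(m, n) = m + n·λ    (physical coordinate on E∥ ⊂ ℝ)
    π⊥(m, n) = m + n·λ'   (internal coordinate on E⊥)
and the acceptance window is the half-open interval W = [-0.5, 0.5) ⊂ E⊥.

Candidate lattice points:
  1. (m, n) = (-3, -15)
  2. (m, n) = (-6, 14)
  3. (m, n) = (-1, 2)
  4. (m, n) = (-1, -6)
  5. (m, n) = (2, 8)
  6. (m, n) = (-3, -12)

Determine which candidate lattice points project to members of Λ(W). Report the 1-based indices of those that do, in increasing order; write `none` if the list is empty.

4, 5, 6

λ' = (4−√20)/2 ≈ -0.236068.
candidate 1: (m,n)=(-3,-15) → π∥ = -3-15·λ ≈ -66.541020, π⊥ = -3-15·λ' ≈ 0.541020 ∉ [-0.5, 0.5) ⇒ out
candidate 2: (m,n)=(-6,14) → π∥ = -6+14·λ ≈ 53.304952, π⊥ = -6+14·λ' ≈ -9.304952 ∉ [-0.5, 0.5) ⇒ out
candidate 3: (m,n)=(-1,2) → π∥ = -1+2·λ ≈ 7.472136, π⊥ = -1+2·λ' ≈ -1.472136 ∉ [-0.5, 0.5) ⇒ out
candidate 4: (m,n)=(-1,-6) → π∥ = -1-6·λ ≈ -26.416408, π⊥ = -1-6·λ' ≈ 0.416408 ∈ [-0.5, 0.5) ⇒ IN Λ
candidate 5: (m,n)=(2,8) → π∥ = 2+8·λ ≈ 35.888544, π⊥ = 2+8·λ' ≈ 0.111456 ∈ [-0.5, 0.5) ⇒ IN Λ
candidate 6: (m,n)=(-3,-12) → π∥ = -3-12·λ ≈ -53.832816, π⊥ = -3-12·λ' ≈ -0.167184 ∈ [-0.5, 0.5) ⇒ IN Λ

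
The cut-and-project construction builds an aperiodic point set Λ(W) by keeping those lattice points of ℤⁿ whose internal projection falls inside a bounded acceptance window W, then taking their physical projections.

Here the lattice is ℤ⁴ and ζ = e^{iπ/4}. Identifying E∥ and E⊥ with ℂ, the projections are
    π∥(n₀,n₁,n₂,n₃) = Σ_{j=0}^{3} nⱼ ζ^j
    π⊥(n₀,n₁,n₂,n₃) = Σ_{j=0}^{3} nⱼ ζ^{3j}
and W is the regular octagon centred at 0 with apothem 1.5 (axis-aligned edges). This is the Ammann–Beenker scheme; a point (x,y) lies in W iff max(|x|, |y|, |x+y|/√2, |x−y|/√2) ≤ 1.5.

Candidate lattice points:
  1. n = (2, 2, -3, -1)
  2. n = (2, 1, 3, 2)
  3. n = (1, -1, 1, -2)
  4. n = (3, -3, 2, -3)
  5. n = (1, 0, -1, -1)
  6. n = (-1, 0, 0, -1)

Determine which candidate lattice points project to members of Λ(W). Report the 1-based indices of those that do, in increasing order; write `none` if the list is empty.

5

π⊥(n) = n₀ + n₁ζ³ + n₂ζ⁶ + n₃ζ⁹ where ζ = e^{iπ/4}.
candidate 1: n = (2, 2, -3, -1) → π⊥ ≈ (-0.121320, +3.707107); max(|x|,|y|,|x±y|/√2) = 3.707107 > 1.5 ⇒ ∉ W
candidate 2: n = (2, 1, 3, 2) → π⊥ ≈ (+2.707107, -0.878680); max(|x|,|y|,|x±y|/√2) = 2.707107 > 1.5 ⇒ ∉ W
candidate 3: n = (1, -1, 1, -2) → π⊥ ≈ (+0.292893, -3.121320); max(|x|,|y|,|x±y|/√2) = 3.121320 > 1.5 ⇒ ∉ W
candidate 4: n = (3, -3, 2, -3) → π⊥ ≈ (+3.000000, -6.242641); max(|x|,|y|,|x±y|/√2) = 6.535534 > 1.5 ⇒ ∉ W
candidate 5: n = (1, 0, -1, -1) → π⊥ ≈ (+0.292893, +0.292893); max(|x|,|y|,|x±y|/√2) = 0.414214 ≤ 1.5 ⇒ ∈ W
candidate 6: n = (-1, 0, 0, -1) → π⊥ ≈ (-1.707107, -0.707107); max(|x|,|y|,|x±y|/√2) = 1.707107 > 1.5 ⇒ ∉ W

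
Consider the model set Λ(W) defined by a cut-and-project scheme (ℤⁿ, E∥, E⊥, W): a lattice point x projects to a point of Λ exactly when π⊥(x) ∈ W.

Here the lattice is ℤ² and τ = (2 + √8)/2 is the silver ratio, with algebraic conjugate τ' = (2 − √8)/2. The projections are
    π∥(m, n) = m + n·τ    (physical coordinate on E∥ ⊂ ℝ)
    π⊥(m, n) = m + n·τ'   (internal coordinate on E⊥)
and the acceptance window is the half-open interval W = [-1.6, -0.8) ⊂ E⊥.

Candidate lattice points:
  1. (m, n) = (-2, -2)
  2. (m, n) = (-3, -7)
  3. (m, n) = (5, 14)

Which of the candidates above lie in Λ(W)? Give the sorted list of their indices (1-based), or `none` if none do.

1

Numerically τ ≈ 2.414214 and τ' = −1/τ ≈ -0.414214.
candidate 1: (m,n)=(-2,-2) → π∥ = -2-2·τ ≈ -6.828427, π⊥ = -2-2·τ' ≈ -1.171573 ∈ [-1.6, -0.8) ⇒ IN Λ
candidate 2: (m,n)=(-3,-7) → π∥ = -3-7·τ ≈ -19.899495, π⊥ = -3-7·τ' ≈ -0.100505 ∉ [-1.6, -0.8) ⇒ out
candidate 3: (m,n)=(5,14) → π∥ = 5+14·τ ≈ 38.798990, π⊥ = 5+14·τ' ≈ -0.798990 ∉ [-1.6, -0.8) ⇒ out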